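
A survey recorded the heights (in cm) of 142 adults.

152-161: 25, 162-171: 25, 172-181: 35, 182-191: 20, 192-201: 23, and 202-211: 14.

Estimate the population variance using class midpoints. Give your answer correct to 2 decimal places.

Midpoints: 156.5, 166.5, 176.5, 186.5, 196.5, 206.5
n = 142, Σfm = 25393, mean = 178.8239
Σfm² = 4576409.5
Σf(m − x̄)² = Σfm² − (Σfm)²/n = 4576409.5 − 25393²/142 = 35533.0986
Population variance = 35533.0986 / 142 = 250.2331

250.23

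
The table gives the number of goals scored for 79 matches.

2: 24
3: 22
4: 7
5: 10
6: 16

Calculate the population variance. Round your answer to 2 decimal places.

Values: 2, 3, 4, 5, 6
n = 79, Σfx = 288, mean = 3.6456
Σfx² = 1232
Σf(x − x̄)² = Σfx² − (Σfx)²/n = 1232 − 288²/79 = 182.0759
Population variance = 182.0759 / 79 = 2.3048

2.30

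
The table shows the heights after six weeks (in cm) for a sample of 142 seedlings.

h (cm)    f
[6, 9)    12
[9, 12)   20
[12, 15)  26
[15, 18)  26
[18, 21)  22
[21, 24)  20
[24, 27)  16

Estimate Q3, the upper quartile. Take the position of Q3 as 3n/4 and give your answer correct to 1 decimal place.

Cumulative frequencies: 12, 32, 58, 84, 106, 126, 142
n = 142; position = 3n/4 = 106.5.
This falls in the class [21, 24): L = 21, F = 106, f = 20, h = 3.
Upper quartile ≈ 21 + ((106.5 − 106) / 20) × 3 = 21.0750

21.1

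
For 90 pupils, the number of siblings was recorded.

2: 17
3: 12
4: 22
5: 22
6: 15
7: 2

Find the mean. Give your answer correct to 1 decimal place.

Values: 2, 3, 4, 5, 6, 7
Σfx = 17×2 + 12×3 + 22×4 + 22×5 + 15×6 + 2×7 = 372
n = Σf = 90
Mean = 372 / 90 = 4.1333

4.1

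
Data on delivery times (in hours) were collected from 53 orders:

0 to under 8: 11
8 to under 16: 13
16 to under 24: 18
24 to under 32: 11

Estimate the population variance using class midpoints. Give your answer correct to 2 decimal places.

68.99

Midpoints: 4, 12, 20, 28
n = 53, Σfm = 868, mean = 16.3774
Σfm² = 17872
Σf(m − x̄)² = Σfm² − (Σfm)²/n = 17872 − 868²/53 = 3656.4528
Population variance = 3656.4528 / 53 = 68.9897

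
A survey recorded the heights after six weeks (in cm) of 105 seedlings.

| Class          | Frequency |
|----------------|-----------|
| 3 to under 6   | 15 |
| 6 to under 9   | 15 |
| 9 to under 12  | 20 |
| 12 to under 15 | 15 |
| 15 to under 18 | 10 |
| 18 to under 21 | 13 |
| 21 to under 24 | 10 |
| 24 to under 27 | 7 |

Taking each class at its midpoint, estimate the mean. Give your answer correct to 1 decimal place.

Midpoints: 4.5, 7.5, 10.5, 13.5, 16.5, 19.5, 22.5, 25.5
Σfm = 15×4.5 + 15×7.5 + 20×10.5 + 15×13.5 + 10×16.5 + 13×19.5 + 10×22.5 + 7×25.5 = 1414.5
n = Σf = 105
Mean = 1414.5 / 105 = 13.4714

13.5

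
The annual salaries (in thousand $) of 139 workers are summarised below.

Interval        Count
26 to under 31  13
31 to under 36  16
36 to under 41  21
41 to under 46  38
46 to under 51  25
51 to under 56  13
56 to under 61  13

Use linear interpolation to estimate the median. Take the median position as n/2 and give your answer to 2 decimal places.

43.57

Cumulative frequencies: 13, 29, 50, 88, 113, 126, 139
n = 139; position = n/2 = 69.5.
This falls in the class 41 to under 46: L = 41, F = 50, f = 38, h = 5.
Median ≈ 41 + ((69.5 − 50) / 38) × 5 = 43.5658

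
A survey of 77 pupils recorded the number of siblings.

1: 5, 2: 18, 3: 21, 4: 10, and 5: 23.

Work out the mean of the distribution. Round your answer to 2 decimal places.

Values: 1, 2, 3, 4, 5
Σfx = 5×1 + 18×2 + 21×3 + 10×4 + 23×5 = 259
n = Σf = 77
Mean = 259 / 77 = 3.3636

3.36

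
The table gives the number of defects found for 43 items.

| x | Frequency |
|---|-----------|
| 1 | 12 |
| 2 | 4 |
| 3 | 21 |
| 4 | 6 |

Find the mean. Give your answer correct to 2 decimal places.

2.49

Values: 1, 2, 3, 4
Σfx = 12×1 + 4×2 + 21×3 + 6×4 = 107
n = Σf = 43
Mean = 107 / 43 = 2.4884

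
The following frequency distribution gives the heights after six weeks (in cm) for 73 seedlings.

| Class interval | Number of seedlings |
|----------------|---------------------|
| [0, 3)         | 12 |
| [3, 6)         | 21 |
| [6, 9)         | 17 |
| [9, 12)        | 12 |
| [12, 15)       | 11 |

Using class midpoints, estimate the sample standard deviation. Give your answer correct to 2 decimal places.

Midpoints: 1.5, 4.5, 7.5, 10.5, 13.5
n = 73, Σfm = 514.5, mean = 7.0479
Σfm² = 4736.25
Σf(m − x̄)² = Σfm² − (Σfm)²/n = 4736.25 − 514.5²/73 = 1110.0822
Sample variance = 1110.0822 / 72 = 15.4178
Standard deviation = √15.4178 = 3.9266

3.93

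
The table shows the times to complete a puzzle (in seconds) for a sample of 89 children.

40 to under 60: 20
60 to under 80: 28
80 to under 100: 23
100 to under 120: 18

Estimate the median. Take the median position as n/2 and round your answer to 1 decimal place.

77.5

Cumulative frequencies: 20, 48, 71, 89
n = 89; position = n/2 = 44.5.
This falls in the class 60 to under 80: L = 60, F = 20, f = 28, h = 20.
Median ≈ 60 + ((44.5 − 20) / 28) × 20 = 77.5000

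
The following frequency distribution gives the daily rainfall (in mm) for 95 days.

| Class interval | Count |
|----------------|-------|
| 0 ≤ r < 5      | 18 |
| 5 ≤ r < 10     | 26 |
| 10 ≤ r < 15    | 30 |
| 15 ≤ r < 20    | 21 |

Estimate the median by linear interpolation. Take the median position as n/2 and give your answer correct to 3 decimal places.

10.583

Cumulative frequencies: 18, 44, 74, 95
n = 95; position = n/2 = 47.5.
This falls in the class 10 ≤ r < 15: L = 10, F = 44, f = 30, h = 5.
Median ≈ 10 + ((47.5 − 44) / 30) × 5 = 10.5833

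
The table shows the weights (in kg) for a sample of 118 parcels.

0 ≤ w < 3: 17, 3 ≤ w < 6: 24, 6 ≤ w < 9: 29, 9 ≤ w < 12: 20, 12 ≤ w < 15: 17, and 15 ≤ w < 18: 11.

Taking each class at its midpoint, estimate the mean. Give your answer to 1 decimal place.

8.2

Midpoints: 1.5, 4.5, 7.5, 10.5, 13.5, 16.5
Σfm = 17×1.5 + 24×4.5 + 29×7.5 + 20×10.5 + 17×13.5 + 11×16.5 = 972
n = Σf = 118
Mean = 972 / 118 = 8.2373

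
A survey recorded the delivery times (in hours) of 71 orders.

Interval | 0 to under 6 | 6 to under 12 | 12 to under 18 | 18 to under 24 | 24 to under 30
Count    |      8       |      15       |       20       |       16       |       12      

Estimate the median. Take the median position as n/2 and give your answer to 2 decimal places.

Cumulative frequencies: 8, 23, 43, 59, 71
n = 71; position = n/2 = 35.5.
This falls in the class 12 to under 18: L = 12, F = 23, f = 20, h = 6.
Median ≈ 12 + ((35.5 − 23) / 20) × 6 = 15.7500

15.75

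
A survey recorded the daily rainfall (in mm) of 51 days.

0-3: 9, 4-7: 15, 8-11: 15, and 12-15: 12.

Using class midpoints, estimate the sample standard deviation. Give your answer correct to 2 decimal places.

Midpoints: 1.5, 5.5, 9.5, 13.5
n = 51, Σfm = 400.5, mean = 7.8529
Σfm² = 4014.75
Σf(m − x̄)² = Σfm² − (Σfm)²/n = 4014.75 − 400.5²/51 = 869.6471
Sample variance = 869.6471 / 50 = 17.3929
Standard deviation = √17.3929 = 4.1705

4.17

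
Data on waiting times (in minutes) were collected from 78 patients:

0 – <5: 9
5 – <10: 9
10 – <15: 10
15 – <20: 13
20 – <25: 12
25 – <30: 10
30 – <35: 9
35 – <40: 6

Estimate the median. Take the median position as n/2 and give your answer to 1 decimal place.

19.2

Cumulative frequencies: 9, 18, 28, 41, 53, 63, 72, 78
n = 78; position = n/2 = 39.
This falls in the class 15 – <20: L = 15, F = 28, f = 13, h = 5.
Median ≈ 15 + ((39 − 28) / 13) × 5 = 19.2308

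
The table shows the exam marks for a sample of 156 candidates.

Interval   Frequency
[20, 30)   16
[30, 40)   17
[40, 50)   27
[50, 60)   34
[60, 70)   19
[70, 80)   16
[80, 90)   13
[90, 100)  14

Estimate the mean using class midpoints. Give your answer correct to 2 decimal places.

Midpoints: 25, 35, 45, 55, 65, 75, 85, 95
Σfm = 16×25 + 17×35 + 27×45 + 34×55 + 19×65 + 16×75 + 13×85 + 14×95 = 8950
n = Σf = 156
Mean = 8950 / 156 = 57.3718

57.37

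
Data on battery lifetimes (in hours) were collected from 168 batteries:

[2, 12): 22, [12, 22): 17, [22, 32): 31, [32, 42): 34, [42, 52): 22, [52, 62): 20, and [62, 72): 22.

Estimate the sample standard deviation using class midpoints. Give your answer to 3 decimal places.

Midpoints: 7, 17, 27, 37, 47, 57, 67
n = 168, Σfm = 6186, mean = 36.8214
Σfm² = 287472
Σf(m − x̄)² = Σfm² − (Σfm)²/n = 287472 − 6186²/168 = 59694.6429
Sample variance = 59694.6429 / 167 = 357.4530
Standard deviation = √357.4530 = 18.9064

18.906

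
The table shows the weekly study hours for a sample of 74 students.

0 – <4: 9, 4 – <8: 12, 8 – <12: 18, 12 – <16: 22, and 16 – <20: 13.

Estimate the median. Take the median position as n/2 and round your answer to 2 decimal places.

11.56

Cumulative frequencies: 9, 21, 39, 61, 74
n = 74; position = n/2 = 37.
This falls in the class 8 – <12: L = 8, F = 21, f = 18, h = 4.
Median ≈ 8 + ((37 − 21) / 18) × 4 = 11.5556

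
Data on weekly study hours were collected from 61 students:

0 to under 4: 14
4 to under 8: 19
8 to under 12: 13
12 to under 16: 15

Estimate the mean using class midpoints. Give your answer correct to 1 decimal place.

7.9

Midpoints: 2, 6, 10, 14
Σfm = 14×2 + 19×6 + 13×10 + 15×14 = 482
n = Σf = 61
Mean = 482 / 61 = 7.9016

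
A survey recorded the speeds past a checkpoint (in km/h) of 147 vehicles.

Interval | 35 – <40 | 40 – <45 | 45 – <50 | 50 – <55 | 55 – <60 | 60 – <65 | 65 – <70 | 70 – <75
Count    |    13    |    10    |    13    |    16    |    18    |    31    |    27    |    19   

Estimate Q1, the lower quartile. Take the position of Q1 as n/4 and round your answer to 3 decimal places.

Cumulative frequencies: 13, 23, 36, 52, 70, 101, 128, 147
n = 147; position = n/4 = 36.75.
This falls in the class 50 – <55: L = 50, F = 36, f = 16, h = 5.
Lower quartile ≈ 50 + ((36.75 − 36) / 16) × 5 = 50.2344

50.234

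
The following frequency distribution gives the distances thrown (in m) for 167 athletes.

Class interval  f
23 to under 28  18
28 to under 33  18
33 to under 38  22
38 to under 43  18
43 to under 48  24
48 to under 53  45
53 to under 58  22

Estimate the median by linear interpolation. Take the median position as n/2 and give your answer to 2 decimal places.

Cumulative frequencies: 18, 36, 58, 76, 100, 145, 167
n = 167; position = n/2 = 83.5.
This falls in the class 43 to under 48: L = 43, F = 76, f = 24, h = 5.
Median ≈ 43 + ((83.5 − 76) / 24) × 5 = 44.5625

44.56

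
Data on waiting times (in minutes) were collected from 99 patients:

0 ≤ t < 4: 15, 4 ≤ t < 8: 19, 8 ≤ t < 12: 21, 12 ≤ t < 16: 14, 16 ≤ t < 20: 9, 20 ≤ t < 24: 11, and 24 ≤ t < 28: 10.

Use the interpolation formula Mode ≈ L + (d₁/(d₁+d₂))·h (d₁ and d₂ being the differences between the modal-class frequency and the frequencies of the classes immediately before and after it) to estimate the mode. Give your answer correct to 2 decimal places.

Modal class: 8 ≤ t < 12 (highest frequency 21).
d₁ = 21 − 19 = 2, d₂ = 21 − 14 = 7
Mode ≈ 8 + (2/(2+7)) × 4 = 8 + 0.8889 = 8.8889

8.89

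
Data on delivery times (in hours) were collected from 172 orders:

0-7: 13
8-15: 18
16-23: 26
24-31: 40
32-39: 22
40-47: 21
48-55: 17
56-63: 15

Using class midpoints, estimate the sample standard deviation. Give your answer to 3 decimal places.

Midpoints: 3.5, 11.5, 19.5, 27.5, 35.5, 43.5, 51.5, 59.5
n = 172, Σfm = 5322, mean = 30.9419
Σfm² = 208331
Σf(m − x̄)² = Σfm² − (Σfm)²/n = 208331 − 5322²/172 = 43658.4186
Sample variance = 43658.4186 / 171 = 255.3124
Standard deviation = √255.3124 = 15.9785

15.978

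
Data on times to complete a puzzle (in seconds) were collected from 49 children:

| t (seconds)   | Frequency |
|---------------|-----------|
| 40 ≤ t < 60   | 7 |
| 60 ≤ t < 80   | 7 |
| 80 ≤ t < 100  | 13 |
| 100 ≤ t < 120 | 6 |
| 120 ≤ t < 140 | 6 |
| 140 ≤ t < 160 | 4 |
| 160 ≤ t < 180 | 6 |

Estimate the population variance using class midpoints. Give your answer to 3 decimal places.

Midpoints: 50, 70, 90, 110, 130, 150, 170
n = 49, Σfm = 5070, mean = 103.4694
Σfm² = 594500
Σf(m − x̄)² = Σfm² − (Σfm)²/n = 594500 − 5070²/49 = 69910.2041
Population variance = 69910.2041 / 49 = 1426.7389

1426.739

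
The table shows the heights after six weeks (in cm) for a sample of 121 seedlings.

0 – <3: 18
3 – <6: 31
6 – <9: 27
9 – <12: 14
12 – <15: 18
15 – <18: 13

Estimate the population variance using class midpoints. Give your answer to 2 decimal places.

22.46

Midpoints: 1.5, 4.5, 7.5, 10.5, 13.5, 16.5
n = 121, Σfm = 973.5, mean = 8.0455
Σfm² = 10550.25
Σf(m − x̄)² = Σfm² − (Σfm)²/n = 10550.25 − 973.5²/121 = 2718.0000
Population variance = 2718.0000 / 121 = 22.4628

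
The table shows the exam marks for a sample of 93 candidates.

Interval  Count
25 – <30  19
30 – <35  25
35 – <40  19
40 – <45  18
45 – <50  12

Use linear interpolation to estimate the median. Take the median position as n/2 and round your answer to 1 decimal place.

35.7

Cumulative frequencies: 19, 44, 63, 81, 93
n = 93; position = n/2 = 46.5.
This falls in the class 35 – <40: L = 35, F = 44, f = 19, h = 5.
Median ≈ 35 + ((46.5 − 44) / 19) × 5 = 35.6579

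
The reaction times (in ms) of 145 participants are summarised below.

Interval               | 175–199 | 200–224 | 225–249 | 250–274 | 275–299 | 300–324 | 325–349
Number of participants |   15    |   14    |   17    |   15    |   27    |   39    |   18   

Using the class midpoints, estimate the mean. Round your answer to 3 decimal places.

273.897

Midpoints: 187, 212, 237, 262, 287, 312, 337
Σfm = 15×187 + 14×212 + 17×237 + 15×262 + 27×287 + 39×312 + 18×337 = 39715
n = Σf = 145
Mean = 39715 / 145 = 273.8966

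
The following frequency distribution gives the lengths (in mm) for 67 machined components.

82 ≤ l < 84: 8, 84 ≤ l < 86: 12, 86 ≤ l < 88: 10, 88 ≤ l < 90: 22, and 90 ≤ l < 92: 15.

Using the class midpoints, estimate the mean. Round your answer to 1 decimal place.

Midpoints: 83, 85, 87, 89, 91
Σfm = 8×83 + 12×85 + 10×87 + 22×89 + 15×91 = 5877
n = Σf = 67
Mean = 5877 / 67 = 87.7164

87.7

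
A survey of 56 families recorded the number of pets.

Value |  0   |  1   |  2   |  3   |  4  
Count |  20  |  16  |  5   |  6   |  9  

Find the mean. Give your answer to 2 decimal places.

1.43

Values: 0, 1, 2, 3, 4
Σfx = 20×0 + 16×1 + 5×2 + 6×3 + 9×4 = 80
n = Σf = 56
Mean = 80 / 56 = 1.4286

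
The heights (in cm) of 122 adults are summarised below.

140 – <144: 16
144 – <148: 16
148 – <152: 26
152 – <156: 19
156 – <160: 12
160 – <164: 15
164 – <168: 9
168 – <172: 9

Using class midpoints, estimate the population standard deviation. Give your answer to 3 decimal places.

Midpoints: 142, 146, 150, 154, 158, 162, 166, 170
n = 122, Σfm = 18784, mean = 153.9672
Σfm² = 2900616
Σf(m − x̄)² = Σfm² − (Σfm)²/n = 2900616 − 18784²/122 = 8495.8689
Population variance = 8495.8689 / 122 = 69.6383
Standard deviation = √69.6383 = 8.3450

8.345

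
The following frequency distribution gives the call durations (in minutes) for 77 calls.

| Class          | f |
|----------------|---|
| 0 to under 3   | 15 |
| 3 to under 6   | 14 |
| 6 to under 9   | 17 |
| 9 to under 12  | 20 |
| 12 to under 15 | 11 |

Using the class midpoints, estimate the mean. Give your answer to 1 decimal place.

7.4

Midpoints: 1.5, 4.5, 7.5, 10.5, 13.5
Σfm = 15×1.5 + 14×4.5 + 17×7.5 + 20×10.5 + 11×13.5 = 571.5
n = Σf = 77
Mean = 571.5 / 77 = 7.4221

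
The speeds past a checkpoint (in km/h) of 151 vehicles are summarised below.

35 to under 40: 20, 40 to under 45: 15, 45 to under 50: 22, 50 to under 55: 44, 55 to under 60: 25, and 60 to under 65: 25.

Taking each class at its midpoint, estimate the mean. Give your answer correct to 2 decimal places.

51.27

Midpoints: 37.5, 42.5, 47.5, 52.5, 57.5, 62.5
Σfm = 20×37.5 + 15×42.5 + 22×47.5 + 44×52.5 + 25×57.5 + 25×62.5 = 7742.5
n = Σf = 151
Mean = 7742.5 / 151 = 51.2748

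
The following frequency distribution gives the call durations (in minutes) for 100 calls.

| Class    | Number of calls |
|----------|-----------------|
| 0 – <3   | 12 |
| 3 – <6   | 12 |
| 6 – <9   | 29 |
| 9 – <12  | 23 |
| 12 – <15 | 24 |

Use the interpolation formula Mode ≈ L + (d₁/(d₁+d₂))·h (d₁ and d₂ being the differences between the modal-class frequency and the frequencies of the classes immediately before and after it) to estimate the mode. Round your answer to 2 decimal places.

8.22

Modal class: 6 – <9 (highest frequency 29).
d₁ = 29 − 12 = 17, d₂ = 29 − 23 = 6
Mode ≈ 6 + (17/(17+6)) × 3 = 6 + 2.2174 = 8.2174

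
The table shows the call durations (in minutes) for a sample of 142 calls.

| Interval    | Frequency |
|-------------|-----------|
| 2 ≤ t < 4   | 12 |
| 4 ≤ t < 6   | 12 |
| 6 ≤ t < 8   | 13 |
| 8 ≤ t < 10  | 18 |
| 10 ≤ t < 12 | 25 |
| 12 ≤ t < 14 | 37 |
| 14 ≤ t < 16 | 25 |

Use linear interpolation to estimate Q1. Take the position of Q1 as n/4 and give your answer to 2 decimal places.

Cumulative frequencies: 12, 24, 37, 55, 80, 117, 142
n = 142; position = n/4 = 35.5.
This falls in the class 6 ≤ t < 8: L = 6, F = 24, f = 13, h = 2.
Lower quartile ≈ 6 + ((35.5 − 24) / 13) × 2 = 7.7692

7.77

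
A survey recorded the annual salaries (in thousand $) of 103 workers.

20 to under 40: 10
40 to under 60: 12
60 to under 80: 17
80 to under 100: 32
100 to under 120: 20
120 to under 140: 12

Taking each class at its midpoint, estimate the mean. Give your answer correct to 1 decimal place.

84.8

Midpoints: 30, 50, 70, 90, 110, 130
Σfm = 10×30 + 12×50 + 17×70 + 32×90 + 20×110 + 12×130 = 8730
n = Σf = 103
Mean = 8730 / 103 = 84.7573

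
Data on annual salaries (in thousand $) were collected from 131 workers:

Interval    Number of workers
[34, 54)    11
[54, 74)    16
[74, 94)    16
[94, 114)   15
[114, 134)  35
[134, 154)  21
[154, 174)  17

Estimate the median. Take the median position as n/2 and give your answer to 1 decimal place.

Cumulative frequencies: 11, 27, 43, 58, 93, 114, 131
n = 131; position = n/2 = 65.5.
This falls in the class [114, 134): L = 114, F = 58, f = 35, h = 20.
Median ≈ 114 + ((65.5 − 58) / 35) × 20 = 118.2857

118.3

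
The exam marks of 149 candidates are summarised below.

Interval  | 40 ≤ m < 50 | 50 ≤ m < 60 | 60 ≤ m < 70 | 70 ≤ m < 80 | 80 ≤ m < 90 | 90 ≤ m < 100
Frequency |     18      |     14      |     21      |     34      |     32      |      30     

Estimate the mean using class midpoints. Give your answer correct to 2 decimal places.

74.26

Midpoints: 45, 55, 65, 75, 85, 95
Σfm = 18×45 + 14×55 + 21×65 + 34×75 + 32×85 + 30×95 = 11065
n = Σf = 149
Mean = 11065 / 149 = 74.2617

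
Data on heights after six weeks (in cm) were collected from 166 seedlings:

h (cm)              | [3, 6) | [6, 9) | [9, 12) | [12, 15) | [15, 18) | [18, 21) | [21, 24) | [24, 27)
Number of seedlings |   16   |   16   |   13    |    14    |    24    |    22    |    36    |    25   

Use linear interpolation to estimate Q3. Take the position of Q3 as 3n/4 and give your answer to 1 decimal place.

Cumulative frequencies: 16, 32, 45, 59, 83, 105, 141, 166
n = 166; position = 3n/4 = 124.5.
This falls in the class [21, 24): L = 21, F = 105, f = 36, h = 3.
Upper quartile ≈ 21 + ((124.5 − 105) / 36) × 3 = 22.6250

22.6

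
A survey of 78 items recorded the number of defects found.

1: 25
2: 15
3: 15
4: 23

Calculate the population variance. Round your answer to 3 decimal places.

1.479

Values: 1, 2, 3, 4
n = 78, Σfx = 192, mean = 2.4615
Σfx² = 588
Σf(x − x̄)² = Σfx² − (Σfx)²/n = 588 − 192²/78 = 115.3846
Population variance = 115.3846 / 78 = 1.4793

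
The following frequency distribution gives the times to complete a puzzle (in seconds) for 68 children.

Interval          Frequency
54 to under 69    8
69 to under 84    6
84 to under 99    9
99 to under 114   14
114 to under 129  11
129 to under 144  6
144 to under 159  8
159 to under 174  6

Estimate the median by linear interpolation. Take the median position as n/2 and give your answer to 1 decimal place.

Cumulative frequencies: 8, 14, 23, 37, 48, 54, 62, 68
n = 68; position = n/2 = 34.
This falls in the class 99 to under 114: L = 99, F = 23, f = 14, h = 15.
Median ≈ 99 + ((34 − 23) / 14) × 15 = 110.7857

110.8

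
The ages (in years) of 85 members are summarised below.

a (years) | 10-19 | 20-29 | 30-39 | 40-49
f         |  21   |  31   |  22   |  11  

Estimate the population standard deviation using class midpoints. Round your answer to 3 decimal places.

Midpoints: 14.5, 24.5, 34.5, 44.5
n = 85, Σfm = 2312.5, mean = 27.2059
Σfm² = 70991.25
Σf(m − x̄)² = Σfm² − (Σfm)²/n = 70991.25 − 2312.5²/85 = 8077.6471
Population variance = 8077.6471 / 85 = 95.0311
Standard deviation = √95.0311 = 9.7484

9.748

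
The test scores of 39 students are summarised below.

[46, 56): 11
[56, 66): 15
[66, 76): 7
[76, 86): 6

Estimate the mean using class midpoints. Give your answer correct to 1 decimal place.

Midpoints: 51, 61, 71, 81
Σfm = 11×51 + 15×61 + 7×71 + 6×81 = 2459
n = Σf = 39
Mean = 2459 / 39 = 63.0513

63.1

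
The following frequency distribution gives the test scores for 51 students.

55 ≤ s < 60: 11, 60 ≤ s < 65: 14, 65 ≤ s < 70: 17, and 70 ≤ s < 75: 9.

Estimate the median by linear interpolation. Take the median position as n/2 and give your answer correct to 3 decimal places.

Cumulative frequencies: 11, 25, 42, 51
n = 51; position = n/2 = 25.5.
This falls in the class 65 ≤ s < 70: L = 65, F = 25, f = 17, h = 5.
Median ≈ 65 + ((25.5 − 25) / 17) × 5 = 65.1471

65.147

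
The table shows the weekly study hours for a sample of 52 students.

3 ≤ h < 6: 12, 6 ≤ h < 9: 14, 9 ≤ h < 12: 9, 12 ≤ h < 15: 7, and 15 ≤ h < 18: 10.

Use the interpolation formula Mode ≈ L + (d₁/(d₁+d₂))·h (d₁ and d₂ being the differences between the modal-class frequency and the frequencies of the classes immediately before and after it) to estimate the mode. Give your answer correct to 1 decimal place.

6.9

Modal class: 6 ≤ h < 9 (highest frequency 14).
d₁ = 14 − 12 = 2, d₂ = 14 − 9 = 5
Mode ≈ 6 + (2/(2+5)) × 3 = 6 + 0.8571 = 6.8571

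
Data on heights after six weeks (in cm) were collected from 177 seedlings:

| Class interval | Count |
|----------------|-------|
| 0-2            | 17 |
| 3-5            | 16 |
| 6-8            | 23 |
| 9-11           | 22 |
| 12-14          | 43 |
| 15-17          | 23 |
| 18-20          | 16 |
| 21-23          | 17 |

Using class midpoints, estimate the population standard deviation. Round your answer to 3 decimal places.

Midpoints: 1, 4, 7, 10, 13, 16, 19, 22
n = 177, Σfm = 2067, mean = 11.6780
Σfm² = 30759
Σf(m − x̄)² = Σfm² − (Σfm)²/n = 30759 − 2067²/177 = 6620.6441
Population variance = 6620.6441 / 177 = 37.4048
Standard deviation = √37.4048 = 6.1159

6.116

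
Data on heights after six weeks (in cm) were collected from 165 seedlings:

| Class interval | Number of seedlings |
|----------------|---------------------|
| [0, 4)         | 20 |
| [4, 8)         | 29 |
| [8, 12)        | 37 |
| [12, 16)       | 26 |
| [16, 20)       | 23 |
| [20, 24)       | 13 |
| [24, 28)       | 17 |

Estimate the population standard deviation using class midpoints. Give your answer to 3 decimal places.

Midpoints: 2, 6, 10, 14, 18, 22, 26
n = 165, Σfm = 2090, mean = 12.6667
Σfm² = 35156
Σf(m − x̄)² = Σfm² − (Σfm)²/n = 35156 − 2090²/165 = 8682.6667
Population variance = 8682.6667 / 165 = 52.6222
Standard deviation = √52.6222 = 7.2541

7.254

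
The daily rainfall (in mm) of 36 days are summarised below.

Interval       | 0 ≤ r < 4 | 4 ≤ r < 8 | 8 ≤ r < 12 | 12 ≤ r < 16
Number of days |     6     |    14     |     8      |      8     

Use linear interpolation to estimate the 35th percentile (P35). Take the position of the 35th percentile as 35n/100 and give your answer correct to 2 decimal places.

Cumulative frequencies: 6, 20, 28, 36
n = 36; position = 35n/100 = 12.6.
This falls in the class 4 ≤ r < 8: L = 4, F = 6, f = 14, h = 4.
35th percentile ≈ 4 + ((12.6 − 6) / 14) × 4 = 5.8857

5.89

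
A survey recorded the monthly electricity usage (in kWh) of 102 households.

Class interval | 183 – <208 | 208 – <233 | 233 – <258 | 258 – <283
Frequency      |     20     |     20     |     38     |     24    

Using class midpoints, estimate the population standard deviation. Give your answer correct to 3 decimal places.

26.114

Midpoints: 195.5, 220.5, 245.5, 270.5
n = 102, Σfm = 24141, mean = 236.6765
Σfm² = 5783165.5
Σf(m − x̄)² = Σfm² − (Σfm)²/n = 5783165.5 − 24141²/102 = 69558.8235
Population variance = 69558.8235 / 102 = 681.9493
Standard deviation = √681.9493 = 26.1142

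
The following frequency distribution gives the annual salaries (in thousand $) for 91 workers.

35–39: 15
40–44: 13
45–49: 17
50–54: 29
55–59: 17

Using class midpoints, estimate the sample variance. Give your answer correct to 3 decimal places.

Midpoints: 37, 42, 47, 52, 57
n = 91, Σfm = 4377, mean = 48.0989
Σfm² = 214669
Σf(m − x̄)² = Σfm² − (Σfm)²/n = 214669 − 4377²/91 = 4140.1099
Sample variance = 4140.1099 / 90 = 46.0012

46.001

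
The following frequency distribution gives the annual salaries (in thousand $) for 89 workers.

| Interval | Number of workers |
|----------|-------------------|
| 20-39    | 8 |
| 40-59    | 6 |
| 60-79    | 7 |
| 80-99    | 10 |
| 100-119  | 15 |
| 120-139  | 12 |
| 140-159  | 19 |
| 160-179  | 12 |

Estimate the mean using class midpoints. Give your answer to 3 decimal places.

112.197

Midpoints: 29.5, 49.5, 69.5, 89.5, 109.5, 129.5, 149.5, 169.5
Σfm = 8×29.5 + 6×49.5 + 7×69.5 + 10×89.5 + 15×109.5 + 12×129.5 + 19×149.5 + 12×169.5 = 9985.5
n = Σf = 89
Mean = 9985.5 / 89 = 112.1966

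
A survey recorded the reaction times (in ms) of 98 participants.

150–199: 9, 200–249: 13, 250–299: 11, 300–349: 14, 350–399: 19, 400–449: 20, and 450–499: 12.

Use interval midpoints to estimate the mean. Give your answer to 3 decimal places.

Midpoints: 174.5, 224.5, 274.5, 324.5, 374.5, 424.5, 474.5
Σfm = 9×174.5 + 13×224.5 + 11×274.5 + 14×324.5 + 19×374.5 + 20×424.5 + 12×474.5 = 33351
n = Σf = 98
Mean = 33351 / 98 = 340.3163

340.316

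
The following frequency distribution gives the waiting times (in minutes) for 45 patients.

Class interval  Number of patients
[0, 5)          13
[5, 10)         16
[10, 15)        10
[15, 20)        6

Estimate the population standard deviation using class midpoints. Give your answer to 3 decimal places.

Midpoints: 2.5, 7.5, 12.5, 17.5
n = 45, Σfm = 382.5, mean = 8.5000
Σfm² = 4381.25
Σf(m − x̄)² = Σfm² − (Σfm)²/n = 4381.25 − 382.5²/45 = 1130.0000
Population variance = 1130.0000 / 45 = 25.1111
Standard deviation = √25.1111 = 5.0111

5.011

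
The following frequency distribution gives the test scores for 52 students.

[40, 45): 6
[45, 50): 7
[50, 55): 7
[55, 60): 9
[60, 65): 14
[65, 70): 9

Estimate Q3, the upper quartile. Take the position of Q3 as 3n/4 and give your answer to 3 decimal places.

Cumulative frequencies: 6, 13, 20, 29, 43, 52
n = 52; position = 3n/4 = 39.
This falls in the class [60, 65): L = 60, F = 29, f = 14, h = 5.
Upper quartile ≈ 60 + ((39 − 29) / 14) × 5 = 63.5714

63.571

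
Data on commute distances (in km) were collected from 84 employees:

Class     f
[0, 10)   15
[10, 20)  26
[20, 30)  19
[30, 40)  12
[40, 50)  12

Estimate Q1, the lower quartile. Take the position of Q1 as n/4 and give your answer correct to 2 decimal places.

Cumulative frequencies: 15, 41, 60, 72, 84
n = 84; position = n/4 = 21.
This falls in the class [10, 20): L = 10, F = 15, f = 26, h = 10.
Lower quartile ≈ 10 + ((21 − 15) / 26) × 10 = 12.3077

12.31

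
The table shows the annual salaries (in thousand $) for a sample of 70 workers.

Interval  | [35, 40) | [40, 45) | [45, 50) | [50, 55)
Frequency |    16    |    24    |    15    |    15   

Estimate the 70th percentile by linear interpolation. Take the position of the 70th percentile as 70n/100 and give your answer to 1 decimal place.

48.0

Cumulative frequencies: 16, 40, 55, 70
n = 70; position = 70n/100 = 49.
This falls in the class [45, 50): L = 45, F = 40, f = 15, h = 5.
70th percentile ≈ 45 + ((49 − 40) / 15) × 5 = 48.0000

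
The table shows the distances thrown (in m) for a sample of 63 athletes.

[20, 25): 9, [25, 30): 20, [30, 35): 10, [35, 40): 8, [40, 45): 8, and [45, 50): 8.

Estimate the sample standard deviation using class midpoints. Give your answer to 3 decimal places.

Midpoints: 22.5, 27.5, 32.5, 37.5, 42.5, 47.5
n = 63, Σfm = 2097.5, mean = 33.2937
Σfm² = 73993.75
Σf(m − x̄)² = Σfm² − (Σfm)²/n = 73993.75 − 2097.5²/63 = 4160.3175
Sample variance = 4160.3175 / 62 = 67.1019
Standard deviation = √67.1019 = 8.1916

8.192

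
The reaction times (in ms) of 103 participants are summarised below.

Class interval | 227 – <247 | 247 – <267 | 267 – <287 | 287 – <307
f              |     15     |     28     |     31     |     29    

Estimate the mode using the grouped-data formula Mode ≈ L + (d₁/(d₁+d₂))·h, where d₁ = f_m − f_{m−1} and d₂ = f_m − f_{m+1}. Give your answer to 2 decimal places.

Modal class: 267 – <287 (highest frequency 31).
d₁ = 31 − 28 = 3, d₂ = 31 − 29 = 2
Mode ≈ 267 + (3/(3+2)) × 20 = 267 + 12.0000 = 279.0000

279.00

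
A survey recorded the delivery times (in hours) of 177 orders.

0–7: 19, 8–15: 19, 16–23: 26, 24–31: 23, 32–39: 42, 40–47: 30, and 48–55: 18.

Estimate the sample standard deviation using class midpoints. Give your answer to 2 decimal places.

Midpoints: 3.5, 11.5, 19.5, 27.5, 35.5, 43.5, 51.5
n = 177, Σfm = 5147.5, mean = 29.0819
Σfm² = 187464.25
Σf(m − x̄)² = Σfm² − (Σfm)²/n = 187464.25 − 5147.5²/177 = 37765.0621
Sample variance = 37765.0621 / 176 = 214.5742
Standard deviation = √214.5742 = 14.6484

14.65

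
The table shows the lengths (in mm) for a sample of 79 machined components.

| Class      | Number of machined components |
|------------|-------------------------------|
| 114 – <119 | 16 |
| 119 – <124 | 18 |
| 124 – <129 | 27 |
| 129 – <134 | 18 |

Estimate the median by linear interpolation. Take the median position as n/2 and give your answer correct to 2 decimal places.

Cumulative frequencies: 16, 34, 61, 79
n = 79; position = n/2 = 39.5.
This falls in the class 124 – <129: L = 124, F = 34, f = 27, h = 5.
Median ≈ 124 + ((39.5 − 34) / 27) × 5 = 125.0185

125.02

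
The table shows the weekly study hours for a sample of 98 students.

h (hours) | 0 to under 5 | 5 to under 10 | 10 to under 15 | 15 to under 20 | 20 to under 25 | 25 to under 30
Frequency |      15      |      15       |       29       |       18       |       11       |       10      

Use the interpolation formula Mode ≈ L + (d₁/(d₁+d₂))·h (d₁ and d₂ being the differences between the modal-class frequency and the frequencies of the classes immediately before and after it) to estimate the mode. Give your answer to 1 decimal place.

12.8

Modal class: 10 to under 15 (highest frequency 29).
d₁ = 29 − 15 = 14, d₂ = 29 − 18 = 11
Mode ≈ 10 + (14/(14+11)) × 5 = 10 + 2.8000 = 12.8000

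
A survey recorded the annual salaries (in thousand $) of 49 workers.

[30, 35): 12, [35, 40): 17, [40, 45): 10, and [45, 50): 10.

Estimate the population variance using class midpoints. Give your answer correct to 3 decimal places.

Midpoints: 32.5, 37.5, 42.5, 47.5
n = 49, Σfm = 1927.5, mean = 39.3367
Σfm² = 77206.25
Σf(m − x̄)² = Σfm² − (Σfm)²/n = 77206.25 − 1927.5²/49 = 1384.6939
Population variance = 1384.6939 / 49 = 28.2591

28.259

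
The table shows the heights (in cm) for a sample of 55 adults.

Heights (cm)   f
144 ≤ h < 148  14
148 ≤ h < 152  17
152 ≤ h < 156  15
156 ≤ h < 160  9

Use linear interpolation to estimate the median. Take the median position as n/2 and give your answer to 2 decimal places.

151.18

Cumulative frequencies: 14, 31, 46, 55
n = 55; position = n/2 = 27.5.
This falls in the class 148 ≤ h < 152: L = 148, F = 14, f = 17, h = 4.
Median ≈ 148 + ((27.5 − 14) / 17) × 4 = 151.1765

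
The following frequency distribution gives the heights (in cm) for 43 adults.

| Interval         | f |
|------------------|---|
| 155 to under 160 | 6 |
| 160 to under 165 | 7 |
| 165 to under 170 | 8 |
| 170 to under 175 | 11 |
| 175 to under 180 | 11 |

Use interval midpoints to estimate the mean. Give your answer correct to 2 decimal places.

Midpoints: 157.5, 162.5, 167.5, 172.5, 177.5
Σfm = 6×157.5 + 7×162.5 + 8×167.5 + 11×172.5 + 11×177.5 = 7272.5
n = Σf = 43
Mean = 7272.5 / 43 = 169.1279

169.13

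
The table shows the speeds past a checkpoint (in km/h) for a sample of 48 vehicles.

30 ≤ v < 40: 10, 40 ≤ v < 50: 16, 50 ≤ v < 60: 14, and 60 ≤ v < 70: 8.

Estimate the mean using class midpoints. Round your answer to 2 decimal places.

Midpoints: 35, 45, 55, 65
Σfm = 10×35 + 16×45 + 14×55 + 8×65 = 2360
n = Σf = 48
Mean = 2360 / 48 = 49.1667

49.17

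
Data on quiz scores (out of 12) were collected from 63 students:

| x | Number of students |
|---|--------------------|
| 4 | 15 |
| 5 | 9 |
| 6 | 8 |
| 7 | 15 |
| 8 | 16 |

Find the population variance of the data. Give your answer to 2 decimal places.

2.33

Values: 4, 5, 6, 7, 8
n = 63, Σfx = 386, mean = 6.1270
Σfx² = 2512
Σf(x − x̄)² = Σfx² − (Σfx)²/n = 2512 − 386²/63 = 146.9841
Population variance = 146.9841 / 63 = 2.3331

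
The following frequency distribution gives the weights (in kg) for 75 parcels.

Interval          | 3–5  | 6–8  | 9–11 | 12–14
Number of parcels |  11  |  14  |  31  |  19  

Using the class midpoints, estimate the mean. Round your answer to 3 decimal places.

9.320

Midpoints: 4, 7, 10, 13
Σfm = 11×4 + 14×7 + 31×10 + 19×13 = 699
n = Σf = 75
Mean = 699 / 75 = 9.3200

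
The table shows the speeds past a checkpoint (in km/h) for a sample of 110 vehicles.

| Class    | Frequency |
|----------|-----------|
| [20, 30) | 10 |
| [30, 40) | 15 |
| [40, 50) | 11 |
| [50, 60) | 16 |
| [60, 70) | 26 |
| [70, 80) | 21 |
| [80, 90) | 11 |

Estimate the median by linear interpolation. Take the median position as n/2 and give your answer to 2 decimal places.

Cumulative frequencies: 10, 25, 36, 52, 78, 99, 110
n = 110; position = n/2 = 55.
This falls in the class [60, 70): L = 60, F = 52, f = 26, h = 10.
Median ≈ 60 + ((55 − 52) / 26) × 10 = 61.1538

61.15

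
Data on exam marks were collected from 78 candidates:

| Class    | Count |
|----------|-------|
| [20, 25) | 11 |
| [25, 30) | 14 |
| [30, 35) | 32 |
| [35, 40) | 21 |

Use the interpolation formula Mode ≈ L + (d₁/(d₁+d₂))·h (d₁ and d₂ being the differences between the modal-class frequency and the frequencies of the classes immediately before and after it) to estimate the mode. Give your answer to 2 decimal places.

Modal class: [30, 35) (highest frequency 32).
d₁ = 32 − 14 = 18, d₂ = 32 − 21 = 11
Mode ≈ 30 + (18/(18+11)) × 5 = 30 + 3.1034 = 33.1034

33.10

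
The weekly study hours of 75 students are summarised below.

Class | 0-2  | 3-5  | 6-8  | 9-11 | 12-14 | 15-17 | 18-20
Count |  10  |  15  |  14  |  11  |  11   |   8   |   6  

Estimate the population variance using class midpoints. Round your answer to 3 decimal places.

29.974

Midpoints: 1, 4, 7, 10, 13, 16, 19
n = 75, Σfm = 663, mean = 8.8400
Σfm² = 8109
Σf(m − x̄)² = Σfm² − (Σfm)²/n = 8109 − 663²/75 = 2248.0800
Population variance = 2248.0800 / 75 = 29.9744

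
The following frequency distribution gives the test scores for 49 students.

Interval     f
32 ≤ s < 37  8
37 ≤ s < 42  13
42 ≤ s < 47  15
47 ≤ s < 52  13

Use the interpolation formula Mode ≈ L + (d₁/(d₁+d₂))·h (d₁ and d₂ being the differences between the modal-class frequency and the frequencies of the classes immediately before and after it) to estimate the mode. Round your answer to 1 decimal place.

Modal class: 42 ≤ s < 47 (highest frequency 15).
d₁ = 15 − 13 = 2, d₂ = 15 − 13 = 2
Mode ≈ 42 + (2/(2+2)) × 5 = 42 + 2.5000 = 44.5000

44.5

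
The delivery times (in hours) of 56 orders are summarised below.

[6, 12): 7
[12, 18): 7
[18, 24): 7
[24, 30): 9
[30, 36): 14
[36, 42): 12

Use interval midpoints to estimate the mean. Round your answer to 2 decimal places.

26.57

Midpoints: 9, 15, 21, 27, 33, 39
Σfm = 7×9 + 7×15 + 7×21 + 9×27 + 14×33 + 12×39 = 1488
n = Σf = 56
Mean = 1488 / 56 = 26.5714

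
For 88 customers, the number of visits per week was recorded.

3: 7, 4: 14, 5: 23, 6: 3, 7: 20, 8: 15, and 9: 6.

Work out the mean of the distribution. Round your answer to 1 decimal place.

6.0

Values: 3, 4, 5, 6, 7, 8, 9
Σfx = 7×3 + 14×4 + 23×5 + 3×6 + 20×7 + 15×8 + 6×9 = 524
n = Σf = 88
Mean = 524 / 88 = 5.9545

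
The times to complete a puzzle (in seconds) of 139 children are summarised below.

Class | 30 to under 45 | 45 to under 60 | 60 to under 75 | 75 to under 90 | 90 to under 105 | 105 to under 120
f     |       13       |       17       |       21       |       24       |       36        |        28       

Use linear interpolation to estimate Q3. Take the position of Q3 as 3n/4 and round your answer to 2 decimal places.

Cumulative frequencies: 13, 30, 51, 75, 111, 139
n = 139; position = 3n/4 = 104.25.
This falls in the class 90 to under 105: L = 90, F = 75, f = 36, h = 15.
Upper quartile ≈ 90 + ((104.25 − 75) / 36) × 15 = 102.1875

102.19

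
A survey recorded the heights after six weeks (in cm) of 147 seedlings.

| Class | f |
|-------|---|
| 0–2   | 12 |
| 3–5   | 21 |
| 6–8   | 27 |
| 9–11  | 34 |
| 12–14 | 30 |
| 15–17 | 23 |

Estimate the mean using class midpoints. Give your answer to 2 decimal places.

Midpoints: 1, 4, 7, 10, 13, 16
Σfm = 12×1 + 21×4 + 27×7 + 34×10 + 30×13 + 23×16 = 1383
n = Σf = 147
Mean = 1383 / 147 = 9.4082

9.41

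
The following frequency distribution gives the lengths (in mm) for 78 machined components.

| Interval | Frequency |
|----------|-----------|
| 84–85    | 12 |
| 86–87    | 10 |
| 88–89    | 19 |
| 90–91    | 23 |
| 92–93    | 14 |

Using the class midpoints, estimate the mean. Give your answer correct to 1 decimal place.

Midpoints: 84.5, 86.5, 88.5, 90.5, 92.5
Σfm = 12×84.5 + 10×86.5 + 19×88.5 + 23×90.5 + 14×92.5 = 6937
n = Σf = 78
Mean = 6937 / 78 = 88.9359

88.9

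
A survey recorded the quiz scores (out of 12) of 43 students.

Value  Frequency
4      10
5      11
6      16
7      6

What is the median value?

6

Cumulative frequencies: 10, 21, 37, 43
n = 43, so the median is the value in position (n+1)/2 = 22.
Position 22 falls at value 6.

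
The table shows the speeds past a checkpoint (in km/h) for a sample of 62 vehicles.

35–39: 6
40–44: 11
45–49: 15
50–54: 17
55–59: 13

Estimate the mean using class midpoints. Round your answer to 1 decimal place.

Midpoints: 37, 42, 47, 52, 57
Σfm = 6×37 + 11×42 + 15×47 + 17×52 + 13×57 = 3014
n = Σf = 62
Mean = 3014 / 62 = 48.6129

48.6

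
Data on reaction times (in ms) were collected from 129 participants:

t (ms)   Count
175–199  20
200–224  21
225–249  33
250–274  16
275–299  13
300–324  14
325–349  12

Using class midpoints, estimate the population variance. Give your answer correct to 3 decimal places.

Midpoints: 187, 212, 237, 262, 287, 312, 337
n = 129, Σfm = 32348, mean = 250.7597
Σfm² = 8391526
Σf(m − x̄)² = Σfm² − (Σfm)²/n = 8391526 − 32348²/129 = 279951.5504
Population variance = 279951.5504 / 129 = 2170.1671

2170.167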